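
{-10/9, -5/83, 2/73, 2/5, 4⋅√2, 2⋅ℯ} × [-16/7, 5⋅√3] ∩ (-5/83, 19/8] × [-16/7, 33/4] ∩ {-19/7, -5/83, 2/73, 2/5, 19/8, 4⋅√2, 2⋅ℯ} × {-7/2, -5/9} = {2/73, 2/5} × {-5/9}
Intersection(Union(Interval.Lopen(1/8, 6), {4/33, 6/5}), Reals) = Union({4/33}, Interval.Lopen(1/8, 6))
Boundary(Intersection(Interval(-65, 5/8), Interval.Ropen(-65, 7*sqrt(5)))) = {-65, 5/8}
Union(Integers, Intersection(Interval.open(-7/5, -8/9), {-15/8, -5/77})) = Integers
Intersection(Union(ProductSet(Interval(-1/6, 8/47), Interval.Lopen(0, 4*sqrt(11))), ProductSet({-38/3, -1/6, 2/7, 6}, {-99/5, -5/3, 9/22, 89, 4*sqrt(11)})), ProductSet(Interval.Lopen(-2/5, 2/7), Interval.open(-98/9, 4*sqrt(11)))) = Union(ProductSet({-1/6, 2/7}, {-5/3, 9/22}), ProductSet(Interval(-1/6, 8/47), Interval.open(0, 4*sqrt(11))))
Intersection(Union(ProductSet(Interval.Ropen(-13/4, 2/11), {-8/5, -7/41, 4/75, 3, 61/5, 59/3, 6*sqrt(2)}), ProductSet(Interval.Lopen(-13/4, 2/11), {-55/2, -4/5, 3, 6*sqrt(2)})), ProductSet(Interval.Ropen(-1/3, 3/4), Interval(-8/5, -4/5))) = Union(ProductSet(Interval(-1/3, 2/11), {-4/5}), ProductSet(Interval.Ropen(-1/3, 2/11), {-8/5}))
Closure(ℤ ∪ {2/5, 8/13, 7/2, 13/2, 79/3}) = ℤ ∪ {2/5, 8/13, 7/2, 13/2, 79/3}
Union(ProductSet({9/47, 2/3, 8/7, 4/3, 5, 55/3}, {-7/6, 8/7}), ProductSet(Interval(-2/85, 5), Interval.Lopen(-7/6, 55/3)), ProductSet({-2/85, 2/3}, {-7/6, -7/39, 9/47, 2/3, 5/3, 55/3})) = Union(ProductSet({-2/85, 2/3}, {-7/6, -7/39, 9/47, 2/3, 5/3, 55/3}), ProductSet({9/47, 2/3, 8/7, 4/3, 5, 55/3}, {-7/6, 8/7}), ProductSet(Interval(-2/85, 5), Interval.Lopen(-7/6, 55/3)))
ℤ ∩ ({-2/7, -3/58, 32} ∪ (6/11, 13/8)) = {1} ∪ {32}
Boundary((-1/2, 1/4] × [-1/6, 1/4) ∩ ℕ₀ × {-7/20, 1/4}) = ∅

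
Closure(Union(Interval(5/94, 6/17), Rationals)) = Union(Interval(-oo, oo), Rationals)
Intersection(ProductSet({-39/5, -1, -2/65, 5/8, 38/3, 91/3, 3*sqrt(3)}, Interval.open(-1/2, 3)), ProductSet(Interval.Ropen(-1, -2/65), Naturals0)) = ProductSet({-1}, Range(0, 3, 1))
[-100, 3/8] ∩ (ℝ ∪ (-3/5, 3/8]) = [-100, 3/8]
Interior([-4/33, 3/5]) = (-4/33, 3/5)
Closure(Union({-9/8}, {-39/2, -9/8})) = {-39/2, -9/8}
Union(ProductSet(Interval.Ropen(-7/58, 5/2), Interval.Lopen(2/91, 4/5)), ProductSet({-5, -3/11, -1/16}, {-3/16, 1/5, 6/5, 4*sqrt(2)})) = Union(ProductSet({-5, -3/11, -1/16}, {-3/16, 1/5, 6/5, 4*sqrt(2)}), ProductSet(Interval.Ropen(-7/58, 5/2), Interval.Lopen(2/91, 4/5)))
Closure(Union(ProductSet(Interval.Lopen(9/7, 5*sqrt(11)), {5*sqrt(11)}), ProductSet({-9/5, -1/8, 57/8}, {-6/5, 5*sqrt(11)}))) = Union(ProductSet({-9/5, -1/8, 57/8}, {-6/5, 5*sqrt(11)}), ProductSet(Interval(9/7, 5*sqrt(11)), {5*sqrt(11)}))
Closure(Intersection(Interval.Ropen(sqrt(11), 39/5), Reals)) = Interval(sqrt(11), 39/5)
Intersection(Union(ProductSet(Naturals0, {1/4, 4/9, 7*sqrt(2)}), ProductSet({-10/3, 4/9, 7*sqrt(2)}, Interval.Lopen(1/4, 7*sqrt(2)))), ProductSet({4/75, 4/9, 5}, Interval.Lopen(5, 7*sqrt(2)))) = Union(ProductSet({4/9}, Interval.Lopen(5, 7*sqrt(2))), ProductSet({5}, {7*sqrt(2)}))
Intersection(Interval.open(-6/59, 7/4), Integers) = Range(0, 2, 1)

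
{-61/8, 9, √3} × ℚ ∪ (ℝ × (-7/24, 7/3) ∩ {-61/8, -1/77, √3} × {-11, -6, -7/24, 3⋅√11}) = {-61/8, 9, √3} × ℚ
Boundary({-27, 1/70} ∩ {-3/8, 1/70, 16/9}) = {1/70}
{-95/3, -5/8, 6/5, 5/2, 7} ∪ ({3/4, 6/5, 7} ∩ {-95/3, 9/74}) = {-95/3, -5/8, 6/5, 5/2, 7}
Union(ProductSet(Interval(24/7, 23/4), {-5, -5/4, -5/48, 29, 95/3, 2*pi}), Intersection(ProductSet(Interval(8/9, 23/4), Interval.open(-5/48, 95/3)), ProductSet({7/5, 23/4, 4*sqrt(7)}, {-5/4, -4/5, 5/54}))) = Union(ProductSet({7/5, 23/4}, {5/54}), ProductSet(Interval(24/7, 23/4), {-5, -5/4, -5/48, 29, 95/3, 2*pi}))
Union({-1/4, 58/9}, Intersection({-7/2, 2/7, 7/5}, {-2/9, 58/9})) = {-1/4, 58/9}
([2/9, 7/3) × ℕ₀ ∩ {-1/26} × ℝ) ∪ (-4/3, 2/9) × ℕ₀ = (-4/3, 2/9) × ℕ₀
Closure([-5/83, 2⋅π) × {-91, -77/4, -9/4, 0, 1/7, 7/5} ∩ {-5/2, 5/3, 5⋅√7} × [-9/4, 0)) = {5/3} × {-9/4}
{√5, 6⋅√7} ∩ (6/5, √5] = {√5}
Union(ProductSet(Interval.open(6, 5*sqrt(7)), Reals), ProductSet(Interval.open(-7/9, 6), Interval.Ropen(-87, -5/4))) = Union(ProductSet(Interval.open(-7/9, 6), Interval.Ropen(-87, -5/4)), ProductSet(Interval.open(6, 5*sqrt(7)), Reals))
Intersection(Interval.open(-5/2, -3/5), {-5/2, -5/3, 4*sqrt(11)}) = {-5/3}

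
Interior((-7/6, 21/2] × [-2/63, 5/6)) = (-7/6, 21/2) × (-2/63, 5/6)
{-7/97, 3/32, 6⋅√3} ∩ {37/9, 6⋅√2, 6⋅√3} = {6⋅√3}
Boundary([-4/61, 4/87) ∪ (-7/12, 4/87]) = {-7/12, 4/87}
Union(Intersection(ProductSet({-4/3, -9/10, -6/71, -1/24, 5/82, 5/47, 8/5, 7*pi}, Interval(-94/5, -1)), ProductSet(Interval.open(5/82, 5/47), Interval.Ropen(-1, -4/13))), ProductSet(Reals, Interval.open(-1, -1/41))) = ProductSet(Reals, Interval.open(-1, -1/41))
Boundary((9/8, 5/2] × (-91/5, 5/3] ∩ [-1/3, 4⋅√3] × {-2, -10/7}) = [9/8, 5/2] × {-2, -10/7}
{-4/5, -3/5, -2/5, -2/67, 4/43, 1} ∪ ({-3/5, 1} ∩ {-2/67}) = {-4/5, -3/5, -2/5, -2/67, 4/43, 1}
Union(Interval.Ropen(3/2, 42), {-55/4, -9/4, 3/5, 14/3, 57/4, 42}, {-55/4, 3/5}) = Union({-55/4, -9/4, 3/5}, Interval(3/2, 42))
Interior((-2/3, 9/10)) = (-2/3, 9/10)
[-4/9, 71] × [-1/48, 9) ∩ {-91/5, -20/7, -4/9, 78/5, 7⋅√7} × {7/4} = {-4/9, 78/5, 7⋅√7} × {7/4}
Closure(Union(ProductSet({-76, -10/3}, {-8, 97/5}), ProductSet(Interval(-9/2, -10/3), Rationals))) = Union(ProductSet({-76, -10/3}, {-8, 97/5}), ProductSet(Interval(-9/2, -10/3), Reals))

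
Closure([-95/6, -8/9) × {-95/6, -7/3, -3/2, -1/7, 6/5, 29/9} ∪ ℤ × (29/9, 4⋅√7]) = (ℤ × [29/9, 4⋅√7]) ∪ ([-95/6, -8/9] × {-95/6, -7/3, -3/2, -1/7, 6/5, 29/9})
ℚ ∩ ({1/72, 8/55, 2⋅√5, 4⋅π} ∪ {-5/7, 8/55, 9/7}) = {-5/7, 1/72, 8/55, 9/7}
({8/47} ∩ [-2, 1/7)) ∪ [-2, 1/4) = [-2, 1/4)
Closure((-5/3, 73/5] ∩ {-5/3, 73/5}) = {73/5}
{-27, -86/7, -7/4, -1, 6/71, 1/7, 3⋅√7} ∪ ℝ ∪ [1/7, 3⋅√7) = (-∞, ∞)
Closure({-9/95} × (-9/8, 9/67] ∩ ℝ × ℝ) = {-9/95} × [-9/8, 9/67]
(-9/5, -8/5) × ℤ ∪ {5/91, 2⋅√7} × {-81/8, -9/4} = ((-9/5, -8/5) × ℤ) ∪ ({5/91, 2⋅√7} × {-81/8, -9/4})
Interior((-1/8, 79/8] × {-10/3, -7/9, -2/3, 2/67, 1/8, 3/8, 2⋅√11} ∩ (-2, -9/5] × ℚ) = ∅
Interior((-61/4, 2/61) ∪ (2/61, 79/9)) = (-61/4, 2/61) ∪ (2/61, 79/9)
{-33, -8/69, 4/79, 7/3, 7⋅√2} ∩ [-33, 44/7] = {-33, -8/69, 4/79, 7/3}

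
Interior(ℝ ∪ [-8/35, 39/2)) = (-∞, ∞)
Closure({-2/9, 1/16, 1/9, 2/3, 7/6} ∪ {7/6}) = {-2/9, 1/16, 1/9, 2/3, 7/6}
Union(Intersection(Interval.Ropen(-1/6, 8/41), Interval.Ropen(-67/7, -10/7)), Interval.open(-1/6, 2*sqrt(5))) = Interval.open(-1/6, 2*sqrt(5))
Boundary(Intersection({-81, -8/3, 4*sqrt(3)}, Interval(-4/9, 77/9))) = {4*sqrt(3)}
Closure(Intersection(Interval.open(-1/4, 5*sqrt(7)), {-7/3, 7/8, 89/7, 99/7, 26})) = {7/8, 89/7}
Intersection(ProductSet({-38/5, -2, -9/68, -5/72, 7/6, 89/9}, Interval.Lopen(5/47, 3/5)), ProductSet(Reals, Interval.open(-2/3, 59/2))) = ProductSet({-38/5, -2, -9/68, -5/72, 7/6, 89/9}, Interval.Lopen(5/47, 3/5))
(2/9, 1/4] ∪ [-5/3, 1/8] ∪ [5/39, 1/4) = [-5/3, 1/8] ∪ [5/39, 1/4]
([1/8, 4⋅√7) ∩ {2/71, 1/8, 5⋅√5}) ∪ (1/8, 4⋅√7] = [1/8, 4⋅√7]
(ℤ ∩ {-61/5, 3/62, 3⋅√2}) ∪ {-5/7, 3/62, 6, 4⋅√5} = {-5/7, 3/62, 6, 4⋅√5}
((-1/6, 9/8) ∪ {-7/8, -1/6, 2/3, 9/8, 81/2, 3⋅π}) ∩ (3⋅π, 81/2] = {81/2}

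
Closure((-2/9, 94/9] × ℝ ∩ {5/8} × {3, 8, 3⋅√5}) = {5/8} × {3, 8, 3⋅√5}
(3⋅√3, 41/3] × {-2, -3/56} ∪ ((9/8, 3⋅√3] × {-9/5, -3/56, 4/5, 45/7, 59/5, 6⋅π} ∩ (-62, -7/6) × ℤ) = (3⋅√3, 41/3] × {-2, -3/56}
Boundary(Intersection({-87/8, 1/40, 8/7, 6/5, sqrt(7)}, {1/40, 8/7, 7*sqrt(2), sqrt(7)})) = {1/40, 8/7, sqrt(7)}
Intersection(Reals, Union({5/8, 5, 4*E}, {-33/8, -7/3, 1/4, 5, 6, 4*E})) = {-33/8, -7/3, 1/4, 5/8, 5, 6, 4*E}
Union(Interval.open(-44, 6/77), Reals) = Interval(-oo, oo)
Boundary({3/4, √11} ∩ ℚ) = {3/4}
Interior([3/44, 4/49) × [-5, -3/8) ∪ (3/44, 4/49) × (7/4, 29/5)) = (3/44, 4/49) × ((-5, -3/8) ∪ (7/4, 29/5))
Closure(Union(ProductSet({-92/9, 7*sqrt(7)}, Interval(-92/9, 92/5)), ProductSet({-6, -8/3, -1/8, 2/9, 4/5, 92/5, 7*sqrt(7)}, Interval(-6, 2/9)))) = Union(ProductSet({-92/9, 7*sqrt(7)}, Interval(-92/9, 92/5)), ProductSet({-6, -8/3, -1/8, 2/9, 4/5, 92/5, 7*sqrt(7)}, Interval(-6, 2/9)))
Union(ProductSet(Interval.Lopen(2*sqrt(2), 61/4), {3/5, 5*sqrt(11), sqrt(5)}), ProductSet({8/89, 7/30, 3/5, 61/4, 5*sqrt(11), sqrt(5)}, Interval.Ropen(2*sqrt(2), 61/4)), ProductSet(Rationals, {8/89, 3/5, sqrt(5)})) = Union(ProductSet({8/89, 7/30, 3/5, 61/4, 5*sqrt(11), sqrt(5)}, Interval.Ropen(2*sqrt(2), 61/4)), ProductSet(Interval.Lopen(2*sqrt(2), 61/4), {3/5, 5*sqrt(11), sqrt(5)}), ProductSet(Rationals, {8/89, 3/5, sqrt(5)}))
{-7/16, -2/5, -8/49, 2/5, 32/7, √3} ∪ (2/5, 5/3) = {-7/16, -2/5, -8/49, 32/7, √3} ∪ [2/5, 5/3)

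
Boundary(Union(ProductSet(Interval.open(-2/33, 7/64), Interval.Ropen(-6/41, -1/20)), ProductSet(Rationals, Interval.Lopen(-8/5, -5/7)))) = Union(ProductSet({-2/33, 7/64}, Interval(-6/41, -1/20)), ProductSet(Interval(-2/33, 7/64), {-6/41, -1/20}), ProductSet(Interval(-oo, oo), Interval(-8/5, -5/7)))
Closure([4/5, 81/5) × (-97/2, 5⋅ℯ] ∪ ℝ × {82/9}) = ((-∞, ∞) × {82/9}) ∪ ({4/5, 81/5} × [-97/2, 5⋅ℯ]) ∪ ([4/5, 81/5] × {-97/2, 5⋅ℯ}) ∪ ([4/5, 81/5) × (-97/2, 5⋅ℯ])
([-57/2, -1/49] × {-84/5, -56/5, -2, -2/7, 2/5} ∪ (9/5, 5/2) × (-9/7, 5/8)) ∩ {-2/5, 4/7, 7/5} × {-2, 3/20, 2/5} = {-2/5} × {-2, 2/5}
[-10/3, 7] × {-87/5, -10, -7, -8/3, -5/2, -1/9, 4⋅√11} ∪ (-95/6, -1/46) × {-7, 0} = ((-95/6, -1/46) × {-7, 0}) ∪ ([-10/3, 7] × {-87/5, -10, -7, -8/3, -5/2, -1/9, 4⋅√11})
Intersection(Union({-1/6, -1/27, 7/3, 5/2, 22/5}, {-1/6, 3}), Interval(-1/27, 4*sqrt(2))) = {-1/27, 7/3, 5/2, 3, 22/5}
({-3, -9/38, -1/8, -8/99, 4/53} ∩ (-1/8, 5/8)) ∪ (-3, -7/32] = (-3, -7/32] ∪ {-8/99, 4/53}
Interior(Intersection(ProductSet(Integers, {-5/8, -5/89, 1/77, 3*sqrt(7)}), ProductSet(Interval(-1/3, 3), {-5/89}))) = EmptySet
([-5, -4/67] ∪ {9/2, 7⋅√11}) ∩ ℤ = {-5, -4, …, -1}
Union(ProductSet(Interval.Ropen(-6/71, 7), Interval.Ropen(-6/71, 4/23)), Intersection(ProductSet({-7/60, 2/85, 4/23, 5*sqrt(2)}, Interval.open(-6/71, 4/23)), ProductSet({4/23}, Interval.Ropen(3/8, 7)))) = ProductSet(Interval.Ropen(-6/71, 7), Interval.Ropen(-6/71, 4/23))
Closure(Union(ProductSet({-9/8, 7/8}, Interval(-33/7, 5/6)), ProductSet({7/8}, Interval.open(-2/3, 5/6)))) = ProductSet({-9/8, 7/8}, Interval(-33/7, 5/6))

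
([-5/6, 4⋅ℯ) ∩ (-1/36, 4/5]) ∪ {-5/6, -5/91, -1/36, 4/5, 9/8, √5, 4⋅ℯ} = {-5/6, -5/91, 9/8, √5, 4⋅ℯ} ∪ [-1/36, 4/5]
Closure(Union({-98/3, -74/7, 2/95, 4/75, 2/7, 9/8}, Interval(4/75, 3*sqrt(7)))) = Union({-98/3, -74/7, 2/95}, Interval(4/75, 3*sqrt(7)))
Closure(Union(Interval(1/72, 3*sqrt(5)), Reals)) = Interval(-oo, oo)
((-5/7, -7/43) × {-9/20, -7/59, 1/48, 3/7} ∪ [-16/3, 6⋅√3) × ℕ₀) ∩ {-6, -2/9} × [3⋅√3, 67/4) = {-2/9} × {6, 7, …, 16}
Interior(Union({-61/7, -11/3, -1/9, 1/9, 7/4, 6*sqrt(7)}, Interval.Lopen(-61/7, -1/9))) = Interval.open(-61/7, -1/9)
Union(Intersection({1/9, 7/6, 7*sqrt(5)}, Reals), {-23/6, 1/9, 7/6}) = {-23/6, 1/9, 7/6, 7*sqrt(5)}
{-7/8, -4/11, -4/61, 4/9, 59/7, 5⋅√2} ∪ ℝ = ℝ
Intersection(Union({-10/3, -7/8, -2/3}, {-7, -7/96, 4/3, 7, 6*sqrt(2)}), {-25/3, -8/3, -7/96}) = {-7/96}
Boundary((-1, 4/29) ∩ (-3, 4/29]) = {-1, 4/29}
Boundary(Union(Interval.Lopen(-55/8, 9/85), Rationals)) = Union(Interval(-oo, -55/8), Interval(9/85, oo))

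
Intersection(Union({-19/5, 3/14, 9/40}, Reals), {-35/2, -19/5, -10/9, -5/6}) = {-35/2, -19/5, -10/9, -5/6}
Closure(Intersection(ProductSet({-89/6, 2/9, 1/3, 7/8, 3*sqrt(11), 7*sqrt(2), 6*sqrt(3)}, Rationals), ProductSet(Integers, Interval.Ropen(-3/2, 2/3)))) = EmptySet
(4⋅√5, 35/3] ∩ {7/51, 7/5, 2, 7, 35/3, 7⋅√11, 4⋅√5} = {35/3}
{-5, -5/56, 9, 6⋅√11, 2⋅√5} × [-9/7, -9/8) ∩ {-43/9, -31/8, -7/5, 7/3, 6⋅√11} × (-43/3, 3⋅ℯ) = {6⋅√11} × [-9/7, -9/8)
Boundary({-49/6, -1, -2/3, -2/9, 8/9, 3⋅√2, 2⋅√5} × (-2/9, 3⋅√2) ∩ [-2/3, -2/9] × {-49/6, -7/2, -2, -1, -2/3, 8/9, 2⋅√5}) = {-2/3, -2/9} × {8/9}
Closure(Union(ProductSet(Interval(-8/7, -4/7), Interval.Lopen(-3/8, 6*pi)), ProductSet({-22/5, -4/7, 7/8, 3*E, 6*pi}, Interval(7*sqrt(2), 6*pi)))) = Union(ProductSet({-22/5, -4/7, 7/8, 3*E, 6*pi}, Interval(7*sqrt(2), 6*pi)), ProductSet(Interval(-8/7, -4/7), Interval(-3/8, 6*pi)))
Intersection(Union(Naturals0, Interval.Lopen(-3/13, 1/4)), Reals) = Union(Interval.Lopen(-3/13, 1/4), Naturals0)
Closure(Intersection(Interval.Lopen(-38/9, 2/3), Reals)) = Interval(-38/9, 2/3)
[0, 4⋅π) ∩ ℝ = [0, 4⋅π)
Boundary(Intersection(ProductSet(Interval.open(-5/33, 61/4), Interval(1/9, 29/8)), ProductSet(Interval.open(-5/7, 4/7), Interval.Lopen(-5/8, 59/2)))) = Union(ProductSet({-5/33, 4/7}, Interval(1/9, 29/8)), ProductSet(Interval(-5/33, 4/7), {1/9, 29/8}))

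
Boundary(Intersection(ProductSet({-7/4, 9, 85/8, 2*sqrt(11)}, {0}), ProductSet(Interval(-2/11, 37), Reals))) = ProductSet({9, 85/8, 2*sqrt(11)}, {0})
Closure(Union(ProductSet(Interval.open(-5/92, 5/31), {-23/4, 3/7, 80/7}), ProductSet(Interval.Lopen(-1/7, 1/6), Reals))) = ProductSet(Interval(-1/7, 1/6), Reals)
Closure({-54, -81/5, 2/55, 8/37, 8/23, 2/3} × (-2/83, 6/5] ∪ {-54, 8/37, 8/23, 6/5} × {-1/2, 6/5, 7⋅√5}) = ({-54, -81/5, 2/55, 8/37, 8/23, 2/3} × [-2/83, 6/5]) ∪ ({-54, 8/37, 8/23, 6/5} × {-1/2, 6/5, 7⋅√5})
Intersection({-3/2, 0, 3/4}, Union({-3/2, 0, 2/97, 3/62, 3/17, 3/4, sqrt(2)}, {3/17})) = {-3/2, 0, 3/4}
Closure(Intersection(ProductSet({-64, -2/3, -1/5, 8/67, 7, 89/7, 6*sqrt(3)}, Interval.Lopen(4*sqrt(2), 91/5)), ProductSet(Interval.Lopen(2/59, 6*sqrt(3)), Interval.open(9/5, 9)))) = ProductSet({8/67, 7, 6*sqrt(3)}, Interval(4*sqrt(2), 9))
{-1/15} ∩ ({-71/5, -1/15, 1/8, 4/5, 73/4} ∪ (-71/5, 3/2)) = {-1/15}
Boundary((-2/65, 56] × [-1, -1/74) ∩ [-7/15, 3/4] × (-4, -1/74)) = ({-2/65, 3/4} × [-1, -1/74]) ∪ ([-2/65, 3/4] × {-1, -1/74})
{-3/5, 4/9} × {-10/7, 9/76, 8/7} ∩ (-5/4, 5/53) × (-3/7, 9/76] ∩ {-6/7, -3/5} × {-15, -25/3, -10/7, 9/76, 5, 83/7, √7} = {-3/5} × {9/76}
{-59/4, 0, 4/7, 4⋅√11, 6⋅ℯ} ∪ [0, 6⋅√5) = {-59/4, 6⋅ℯ} ∪ [0, 6⋅√5)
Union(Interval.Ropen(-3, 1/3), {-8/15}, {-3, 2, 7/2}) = Union({2, 7/2}, Interval.Ropen(-3, 1/3))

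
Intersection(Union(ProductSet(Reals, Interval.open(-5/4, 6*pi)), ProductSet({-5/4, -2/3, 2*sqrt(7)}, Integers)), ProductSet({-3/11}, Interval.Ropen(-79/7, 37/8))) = ProductSet({-3/11}, Interval.open(-5/4, 37/8))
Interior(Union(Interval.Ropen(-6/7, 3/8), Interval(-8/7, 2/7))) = Interval.open(-8/7, 3/8)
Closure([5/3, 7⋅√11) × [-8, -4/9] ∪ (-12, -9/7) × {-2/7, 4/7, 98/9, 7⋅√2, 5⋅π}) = ([5/3, 7⋅√11] × [-8, -4/9]) ∪ ([-12, -9/7] × {-2/7, 4/7, 98/9, 7⋅√2, 5⋅π})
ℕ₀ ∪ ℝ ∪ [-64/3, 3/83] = (-∞, ∞)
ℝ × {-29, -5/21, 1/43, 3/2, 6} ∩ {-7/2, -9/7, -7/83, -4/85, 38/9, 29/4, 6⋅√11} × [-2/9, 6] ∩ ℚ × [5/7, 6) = {-7/2, -9/7, -7/83, -4/85, 38/9, 29/4} × {3/2}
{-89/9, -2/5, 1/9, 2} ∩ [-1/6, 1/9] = {1/9}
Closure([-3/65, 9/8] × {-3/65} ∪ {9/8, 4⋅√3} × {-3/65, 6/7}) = ([-3/65, 9/8] × {-3/65}) ∪ ({9/8, 4⋅√3} × {-3/65, 6/7})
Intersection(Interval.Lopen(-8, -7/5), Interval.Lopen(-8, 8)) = Interval.Lopen(-8, -7/5)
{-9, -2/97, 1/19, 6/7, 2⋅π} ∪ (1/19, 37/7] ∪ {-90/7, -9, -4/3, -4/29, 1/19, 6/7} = {-90/7, -9, -4/3, -4/29, -2/97, 2⋅π} ∪ [1/19, 37/7]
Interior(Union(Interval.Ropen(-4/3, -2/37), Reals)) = Interval(-oo, oo)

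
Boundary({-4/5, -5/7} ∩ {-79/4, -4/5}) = {-4/5}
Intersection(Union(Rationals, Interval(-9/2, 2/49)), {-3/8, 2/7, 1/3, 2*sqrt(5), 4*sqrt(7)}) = {-3/8, 2/7, 1/3}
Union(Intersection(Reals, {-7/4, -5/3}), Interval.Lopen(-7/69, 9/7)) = Union({-7/4, -5/3}, Interval.Lopen(-7/69, 9/7))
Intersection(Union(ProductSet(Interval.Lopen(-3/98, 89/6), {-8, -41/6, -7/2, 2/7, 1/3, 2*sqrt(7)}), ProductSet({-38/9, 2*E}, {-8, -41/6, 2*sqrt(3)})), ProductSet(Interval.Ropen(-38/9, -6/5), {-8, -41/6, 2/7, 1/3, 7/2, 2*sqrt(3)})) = ProductSet({-38/9}, {-8, -41/6, 2*sqrt(3)})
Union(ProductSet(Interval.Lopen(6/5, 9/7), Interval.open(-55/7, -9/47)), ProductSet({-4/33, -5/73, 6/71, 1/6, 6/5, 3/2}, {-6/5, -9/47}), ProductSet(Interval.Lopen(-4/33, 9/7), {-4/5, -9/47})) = Union(ProductSet({-4/33, -5/73, 6/71, 1/6, 6/5, 3/2}, {-6/5, -9/47}), ProductSet(Interval.Lopen(-4/33, 9/7), {-4/5, -9/47}), ProductSet(Interval.Lopen(6/5, 9/7), Interval.open(-55/7, -9/47)))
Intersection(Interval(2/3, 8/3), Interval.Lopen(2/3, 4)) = Interval.Lopen(2/3, 8/3)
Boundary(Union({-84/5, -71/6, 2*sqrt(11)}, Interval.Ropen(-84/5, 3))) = {-84/5, 3, 2*sqrt(11)}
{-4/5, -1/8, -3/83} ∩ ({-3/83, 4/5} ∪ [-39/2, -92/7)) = {-3/83}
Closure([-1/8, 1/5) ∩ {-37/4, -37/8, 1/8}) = {1/8}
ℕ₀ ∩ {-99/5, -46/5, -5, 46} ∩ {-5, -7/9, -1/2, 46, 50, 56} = {46}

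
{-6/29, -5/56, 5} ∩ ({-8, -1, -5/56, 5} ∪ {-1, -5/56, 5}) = {-5/56, 5}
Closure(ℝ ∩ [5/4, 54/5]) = [5/4, 54/5]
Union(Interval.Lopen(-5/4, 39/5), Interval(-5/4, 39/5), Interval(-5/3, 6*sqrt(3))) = Interval(-5/3, 6*sqrt(3))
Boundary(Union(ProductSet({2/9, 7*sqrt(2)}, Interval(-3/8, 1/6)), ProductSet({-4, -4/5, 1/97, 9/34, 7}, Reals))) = Union(ProductSet({2/9, 7*sqrt(2)}, Interval(-3/8, 1/6)), ProductSet({-4, -4/5, 1/97, 9/34, 7}, Reals))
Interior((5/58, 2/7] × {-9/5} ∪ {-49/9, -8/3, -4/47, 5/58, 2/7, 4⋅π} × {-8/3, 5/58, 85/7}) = ∅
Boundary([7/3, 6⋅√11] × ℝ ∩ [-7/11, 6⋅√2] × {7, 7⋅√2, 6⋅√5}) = [7/3, 6⋅√2] × {7, 7⋅√2, 6⋅√5}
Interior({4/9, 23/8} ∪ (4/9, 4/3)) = (4/9, 4/3)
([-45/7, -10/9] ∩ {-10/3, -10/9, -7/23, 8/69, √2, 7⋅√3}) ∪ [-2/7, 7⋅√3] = {-10/3, -10/9} ∪ [-2/7, 7⋅√3]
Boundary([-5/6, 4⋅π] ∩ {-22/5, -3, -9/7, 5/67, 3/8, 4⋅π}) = {5/67, 3/8, 4⋅π}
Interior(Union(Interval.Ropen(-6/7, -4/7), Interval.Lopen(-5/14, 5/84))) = Union(Interval.open(-6/7, -4/7), Interval.open(-5/14, 5/84))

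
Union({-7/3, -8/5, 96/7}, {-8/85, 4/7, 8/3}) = {-7/3, -8/5, -8/85, 4/7, 8/3, 96/7}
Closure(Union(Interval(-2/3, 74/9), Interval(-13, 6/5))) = Interval(-13, 74/9)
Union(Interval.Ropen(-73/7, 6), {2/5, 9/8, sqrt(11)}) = Interval.Ropen(-73/7, 6)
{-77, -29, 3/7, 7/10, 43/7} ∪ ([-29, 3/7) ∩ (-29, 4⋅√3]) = {-77, 7/10, 43/7} ∪ [-29, 3/7]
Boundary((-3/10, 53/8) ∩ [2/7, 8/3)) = {2/7, 8/3}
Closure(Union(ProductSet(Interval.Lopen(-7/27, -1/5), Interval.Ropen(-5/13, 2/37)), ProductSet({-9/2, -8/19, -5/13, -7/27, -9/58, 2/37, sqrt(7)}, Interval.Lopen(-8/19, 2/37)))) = Union(ProductSet({-7/27, -1/5}, Interval(-5/13, 2/37)), ProductSet({-9/2, -8/19, -5/13, -7/27, -9/58, 2/37, sqrt(7)}, Interval(-8/19, 2/37)), ProductSet(Interval(-7/27, -1/5), {-5/13, 2/37}), ProductSet(Interval.Lopen(-7/27, -1/5), Interval.Ropen(-5/13, 2/37)))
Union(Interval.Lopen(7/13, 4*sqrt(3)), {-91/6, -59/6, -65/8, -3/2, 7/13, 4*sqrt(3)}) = Union({-91/6, -59/6, -65/8, -3/2}, Interval(7/13, 4*sqrt(3)))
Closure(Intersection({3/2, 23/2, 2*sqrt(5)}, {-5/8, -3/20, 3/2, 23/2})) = {3/2, 23/2}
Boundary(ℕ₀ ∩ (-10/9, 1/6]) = {0}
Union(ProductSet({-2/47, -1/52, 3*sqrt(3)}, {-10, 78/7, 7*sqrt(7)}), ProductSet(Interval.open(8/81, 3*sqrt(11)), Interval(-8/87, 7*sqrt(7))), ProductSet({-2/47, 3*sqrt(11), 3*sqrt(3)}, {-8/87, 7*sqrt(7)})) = Union(ProductSet({-2/47, -1/52, 3*sqrt(3)}, {-10, 78/7, 7*sqrt(7)}), ProductSet({-2/47, 3*sqrt(11), 3*sqrt(3)}, {-8/87, 7*sqrt(7)}), ProductSet(Interval.open(8/81, 3*sqrt(11)), Interval(-8/87, 7*sqrt(7))))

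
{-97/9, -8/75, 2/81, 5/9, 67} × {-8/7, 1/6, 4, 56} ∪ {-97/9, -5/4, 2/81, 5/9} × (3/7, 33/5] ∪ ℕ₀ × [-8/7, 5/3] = (ℕ₀ × [-8/7, 5/3]) ∪ ({-97/9, -5/4, 2/81, 5/9} × (3/7, 33/5]) ∪ ({-97/9, -8/75, 2/81, 5/9, 67} × {-8/7, 1/6, 4, 56})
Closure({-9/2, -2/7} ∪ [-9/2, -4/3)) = [-9/2, -4/3] ∪ {-2/7}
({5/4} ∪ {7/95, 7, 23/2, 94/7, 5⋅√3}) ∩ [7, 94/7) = {7, 23/2, 5⋅√3}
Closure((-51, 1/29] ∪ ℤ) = ℤ ∪ [-51, 1/29]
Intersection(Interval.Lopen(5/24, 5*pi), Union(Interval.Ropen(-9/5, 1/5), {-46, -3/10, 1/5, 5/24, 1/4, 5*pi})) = {1/4, 5*pi}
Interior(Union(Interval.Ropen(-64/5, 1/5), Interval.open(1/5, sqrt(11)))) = Union(Interval.open(-64/5, 1/5), Interval.open(1/5, sqrt(11)))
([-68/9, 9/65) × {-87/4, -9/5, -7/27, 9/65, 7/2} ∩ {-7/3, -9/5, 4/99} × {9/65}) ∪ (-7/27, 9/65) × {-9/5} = ({-7/3, -9/5, 4/99} × {9/65}) ∪ ((-7/27, 9/65) × {-9/5})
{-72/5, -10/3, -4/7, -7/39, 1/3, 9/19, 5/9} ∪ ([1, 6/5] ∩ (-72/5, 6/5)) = {-72/5, -10/3, -4/7, -7/39, 1/3, 9/19, 5/9} ∪ [1, 6/5)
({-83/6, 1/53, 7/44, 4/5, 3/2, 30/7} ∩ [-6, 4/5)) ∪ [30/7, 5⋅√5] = {1/53, 7/44} ∪ [30/7, 5⋅√5]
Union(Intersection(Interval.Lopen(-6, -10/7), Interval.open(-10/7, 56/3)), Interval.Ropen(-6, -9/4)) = Interval.Ropen(-6, -9/4)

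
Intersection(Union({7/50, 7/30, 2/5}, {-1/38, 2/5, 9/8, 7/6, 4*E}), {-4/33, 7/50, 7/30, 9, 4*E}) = {7/50, 7/30, 4*E}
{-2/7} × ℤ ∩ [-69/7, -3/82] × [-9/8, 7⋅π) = {-2/7} × {-1, 0, …, 21}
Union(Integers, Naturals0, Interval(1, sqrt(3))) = Union(Integers, Interval(1, sqrt(3)))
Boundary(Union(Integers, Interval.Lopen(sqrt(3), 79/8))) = Union(Complement(Integers, Interval.open(sqrt(3), 79/8)), {79/8, sqrt(3)})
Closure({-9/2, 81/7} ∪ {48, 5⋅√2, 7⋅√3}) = {-9/2, 81/7, 48, 5⋅√2, 7⋅√3}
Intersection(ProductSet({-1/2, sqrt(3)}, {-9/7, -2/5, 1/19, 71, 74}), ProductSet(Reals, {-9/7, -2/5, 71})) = ProductSet({-1/2, sqrt(3)}, {-9/7, -2/5, 71})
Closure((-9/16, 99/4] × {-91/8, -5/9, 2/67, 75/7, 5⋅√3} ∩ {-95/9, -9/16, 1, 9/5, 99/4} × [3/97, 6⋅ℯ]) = {1, 9/5, 99/4} × {75/7, 5⋅√3}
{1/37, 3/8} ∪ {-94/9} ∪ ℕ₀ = {-94/9, 1/37, 3/8} ∪ ℕ₀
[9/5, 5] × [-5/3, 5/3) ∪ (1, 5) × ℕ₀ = ((1, 5) × ℕ₀) ∪ ([9/5, 5] × [-5/3, 5/3))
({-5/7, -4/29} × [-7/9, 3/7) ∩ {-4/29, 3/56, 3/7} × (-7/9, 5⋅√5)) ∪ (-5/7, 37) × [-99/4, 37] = (-5/7, 37) × [-99/4, 37]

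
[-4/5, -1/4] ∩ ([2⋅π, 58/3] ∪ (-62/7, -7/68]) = [-4/5, -1/4]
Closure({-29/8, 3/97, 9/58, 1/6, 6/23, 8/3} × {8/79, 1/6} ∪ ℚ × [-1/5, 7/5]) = ℝ × [-1/5, 7/5]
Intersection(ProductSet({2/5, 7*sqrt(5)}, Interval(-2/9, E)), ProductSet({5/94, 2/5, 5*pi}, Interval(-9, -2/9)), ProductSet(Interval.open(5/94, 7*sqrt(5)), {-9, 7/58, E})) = EmptySet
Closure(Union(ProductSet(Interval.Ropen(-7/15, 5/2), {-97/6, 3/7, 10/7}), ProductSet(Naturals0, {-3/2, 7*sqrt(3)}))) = Union(ProductSet(Interval(-7/15, 5/2), {-97/6, 3/7, 10/7}), ProductSet(Naturals0, {-3/2, 7*sqrt(3)}))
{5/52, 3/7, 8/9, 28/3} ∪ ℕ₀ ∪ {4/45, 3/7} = ℕ₀ ∪ {4/45, 5/52, 3/7, 8/9, 28/3}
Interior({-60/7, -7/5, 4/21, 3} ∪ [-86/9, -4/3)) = (-86/9, -4/3)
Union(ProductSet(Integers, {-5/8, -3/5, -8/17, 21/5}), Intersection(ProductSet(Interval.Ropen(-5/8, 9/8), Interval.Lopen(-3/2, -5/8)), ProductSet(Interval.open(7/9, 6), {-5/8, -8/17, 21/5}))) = Union(ProductSet(Integers, {-5/8, -3/5, -8/17, 21/5}), ProductSet(Interval.open(7/9, 9/8), {-5/8}))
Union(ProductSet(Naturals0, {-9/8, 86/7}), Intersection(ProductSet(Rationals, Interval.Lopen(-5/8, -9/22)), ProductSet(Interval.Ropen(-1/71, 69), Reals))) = Union(ProductSet(Intersection(Interval.Ropen(-1/71, 69), Rationals), Interval.Lopen(-5/8, -9/22)), ProductSet(Naturals0, {-9/8, 86/7}))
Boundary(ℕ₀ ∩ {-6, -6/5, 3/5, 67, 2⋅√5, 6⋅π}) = {67}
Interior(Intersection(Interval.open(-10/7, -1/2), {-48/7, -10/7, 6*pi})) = EmptySet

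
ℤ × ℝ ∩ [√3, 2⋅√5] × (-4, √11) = {2, 3, 4} × (-4, √11)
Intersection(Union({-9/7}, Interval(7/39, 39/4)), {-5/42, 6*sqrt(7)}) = EmptySet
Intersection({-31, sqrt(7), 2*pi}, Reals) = {-31, sqrt(7), 2*pi}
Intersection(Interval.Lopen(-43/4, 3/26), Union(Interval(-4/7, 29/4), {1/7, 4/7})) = Interval(-4/7, 3/26)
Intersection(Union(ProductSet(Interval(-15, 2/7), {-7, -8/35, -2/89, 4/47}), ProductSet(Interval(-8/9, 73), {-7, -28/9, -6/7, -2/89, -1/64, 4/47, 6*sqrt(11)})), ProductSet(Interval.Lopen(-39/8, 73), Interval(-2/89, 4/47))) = Union(ProductSet(Interval.Lopen(-39/8, 2/7), {-2/89, 4/47}), ProductSet(Interval(-8/9, 73), {-2/89, -1/64, 4/47}))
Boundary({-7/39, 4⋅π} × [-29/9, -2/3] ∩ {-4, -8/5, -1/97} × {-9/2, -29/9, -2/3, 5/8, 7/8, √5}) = ∅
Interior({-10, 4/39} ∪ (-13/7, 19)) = (-13/7, 19)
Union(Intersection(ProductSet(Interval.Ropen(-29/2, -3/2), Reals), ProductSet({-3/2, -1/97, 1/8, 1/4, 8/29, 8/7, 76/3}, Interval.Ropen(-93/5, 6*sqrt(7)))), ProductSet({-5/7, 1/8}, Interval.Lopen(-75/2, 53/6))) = ProductSet({-5/7, 1/8}, Interval.Lopen(-75/2, 53/6))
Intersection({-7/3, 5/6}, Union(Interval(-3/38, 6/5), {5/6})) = {5/6}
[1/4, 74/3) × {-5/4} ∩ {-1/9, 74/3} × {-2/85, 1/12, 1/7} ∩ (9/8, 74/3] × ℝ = ∅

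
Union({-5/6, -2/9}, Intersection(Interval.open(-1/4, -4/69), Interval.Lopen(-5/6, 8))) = Union({-5/6}, Interval.open(-1/4, -4/69))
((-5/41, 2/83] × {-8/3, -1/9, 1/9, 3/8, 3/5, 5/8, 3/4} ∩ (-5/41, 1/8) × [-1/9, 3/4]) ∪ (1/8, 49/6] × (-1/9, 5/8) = ((1/8, 49/6] × (-1/9, 5/8)) ∪ ((-5/41, 2/83] × {-1/9, 1/9, 3/8, 3/5, 5/8, 3/4})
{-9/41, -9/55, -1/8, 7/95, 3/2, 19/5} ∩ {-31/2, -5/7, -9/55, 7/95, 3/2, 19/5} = {-9/55, 7/95, 3/2, 19/5}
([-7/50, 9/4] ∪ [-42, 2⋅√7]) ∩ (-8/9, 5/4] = (-8/9, 5/4]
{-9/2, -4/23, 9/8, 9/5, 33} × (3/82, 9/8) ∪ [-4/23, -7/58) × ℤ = ([-4/23, -7/58) × ℤ) ∪ ({-9/2, -4/23, 9/8, 9/5, 33} × (3/82, 9/8))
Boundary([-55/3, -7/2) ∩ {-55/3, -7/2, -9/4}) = {-55/3}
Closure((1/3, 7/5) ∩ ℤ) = {1}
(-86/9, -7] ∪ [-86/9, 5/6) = [-86/9, 5/6)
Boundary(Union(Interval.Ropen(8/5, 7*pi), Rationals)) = Union(Interval(-oo, 8/5), Interval(7*pi, oo))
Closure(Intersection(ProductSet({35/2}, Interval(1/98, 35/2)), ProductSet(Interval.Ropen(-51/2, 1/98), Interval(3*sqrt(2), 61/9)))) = EmptySet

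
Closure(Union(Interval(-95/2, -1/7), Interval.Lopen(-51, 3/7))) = Interval(-51, 3/7)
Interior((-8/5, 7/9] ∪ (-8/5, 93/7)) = (-8/5, 93/7)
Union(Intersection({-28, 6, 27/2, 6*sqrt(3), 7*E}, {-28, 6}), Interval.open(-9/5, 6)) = Union({-28}, Interval.Lopen(-9/5, 6))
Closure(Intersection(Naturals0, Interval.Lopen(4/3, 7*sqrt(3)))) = Range(2, 13, 1)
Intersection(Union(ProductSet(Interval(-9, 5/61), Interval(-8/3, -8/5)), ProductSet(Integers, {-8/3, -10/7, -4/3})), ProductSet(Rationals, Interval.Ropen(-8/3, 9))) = Union(ProductSet(Integers, {-8/3, -10/7, -4/3}), ProductSet(Intersection(Interval(-9, 5/61), Rationals), Interval(-8/3, -8/5)))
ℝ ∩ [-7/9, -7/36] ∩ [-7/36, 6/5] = {-7/36}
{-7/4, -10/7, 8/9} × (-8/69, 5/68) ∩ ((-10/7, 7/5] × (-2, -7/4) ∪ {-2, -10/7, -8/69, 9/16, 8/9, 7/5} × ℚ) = {-10/7, 8/9} × (ℚ ∩ (-8/69, 5/68))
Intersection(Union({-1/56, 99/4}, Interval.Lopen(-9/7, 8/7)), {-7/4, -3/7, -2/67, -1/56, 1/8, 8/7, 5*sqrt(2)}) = {-3/7, -2/67, -1/56, 1/8, 8/7}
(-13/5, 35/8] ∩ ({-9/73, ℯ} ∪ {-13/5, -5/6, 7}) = {-5/6, -9/73, ℯ}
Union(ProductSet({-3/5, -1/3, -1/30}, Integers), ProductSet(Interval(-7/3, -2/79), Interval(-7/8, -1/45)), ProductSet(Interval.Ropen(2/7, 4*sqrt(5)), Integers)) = Union(ProductSet(Interval(-7/3, -2/79), Interval(-7/8, -1/45)), ProductSet(Union({-3/5, -1/3, -1/30}, Interval.Ropen(2/7, 4*sqrt(5))), Integers))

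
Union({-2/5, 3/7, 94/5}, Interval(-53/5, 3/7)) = Union({94/5}, Interval(-53/5, 3/7))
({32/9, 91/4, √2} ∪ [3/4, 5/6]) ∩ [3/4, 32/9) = [3/4, 5/6] ∪ {√2}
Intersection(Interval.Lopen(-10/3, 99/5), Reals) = Interval.Lopen(-10/3, 99/5)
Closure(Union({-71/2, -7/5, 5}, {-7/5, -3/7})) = {-71/2, -7/5, -3/7, 5}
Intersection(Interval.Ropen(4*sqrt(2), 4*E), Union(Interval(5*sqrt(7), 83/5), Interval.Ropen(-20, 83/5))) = Interval.Ropen(4*sqrt(2), 4*E)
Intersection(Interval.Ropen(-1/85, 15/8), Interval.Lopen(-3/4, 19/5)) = Interval.Ropen(-1/85, 15/8)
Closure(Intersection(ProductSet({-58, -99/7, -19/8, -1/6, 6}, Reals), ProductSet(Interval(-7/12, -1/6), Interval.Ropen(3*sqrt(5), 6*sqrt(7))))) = ProductSet({-1/6}, Interval(3*sqrt(5), 6*sqrt(7)))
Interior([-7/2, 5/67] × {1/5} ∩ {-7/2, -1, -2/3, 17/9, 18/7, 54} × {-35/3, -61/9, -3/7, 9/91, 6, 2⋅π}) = ∅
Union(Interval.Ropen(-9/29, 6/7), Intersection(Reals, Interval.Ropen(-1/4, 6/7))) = Interval.Ropen(-9/29, 6/7)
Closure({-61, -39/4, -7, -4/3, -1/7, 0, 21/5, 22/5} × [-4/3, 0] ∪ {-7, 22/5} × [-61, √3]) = ({-7, 22/5} × [-61, √3]) ∪ ({-61, -39/4, -7, -4/3, -1/7, 0, 21/5, 22/5} × [-4/3, 0])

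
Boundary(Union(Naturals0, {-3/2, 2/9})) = Union({-3/2, 2/9}, Naturals0)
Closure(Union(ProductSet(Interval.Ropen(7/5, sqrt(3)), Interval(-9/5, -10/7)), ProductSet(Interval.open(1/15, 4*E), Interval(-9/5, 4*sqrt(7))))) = ProductSet(Interval(1/15, 4*E), Interval(-9/5, 4*sqrt(7)))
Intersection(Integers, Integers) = Integers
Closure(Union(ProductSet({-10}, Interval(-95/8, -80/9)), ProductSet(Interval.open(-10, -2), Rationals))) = ProductSet(Interval(-10, -2), Reals)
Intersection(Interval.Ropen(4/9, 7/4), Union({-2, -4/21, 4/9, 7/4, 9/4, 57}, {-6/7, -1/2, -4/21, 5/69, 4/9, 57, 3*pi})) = {4/9}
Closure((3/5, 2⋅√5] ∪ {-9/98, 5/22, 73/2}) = {-9/98, 5/22, 73/2} ∪ [3/5, 2⋅√5]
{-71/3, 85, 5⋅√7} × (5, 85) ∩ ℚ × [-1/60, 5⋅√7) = {-71/3, 85} × (5, 5⋅√7)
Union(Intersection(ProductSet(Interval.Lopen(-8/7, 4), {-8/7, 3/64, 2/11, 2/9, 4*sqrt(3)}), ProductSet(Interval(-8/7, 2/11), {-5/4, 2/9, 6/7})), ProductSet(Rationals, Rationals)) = Union(ProductSet(Interval.Lopen(-8/7, 2/11), {2/9}), ProductSet(Rationals, Rationals))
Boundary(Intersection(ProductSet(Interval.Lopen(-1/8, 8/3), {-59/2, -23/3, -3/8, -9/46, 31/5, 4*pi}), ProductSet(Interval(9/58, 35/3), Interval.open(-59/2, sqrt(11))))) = ProductSet(Interval(9/58, 8/3), {-23/3, -3/8, -9/46})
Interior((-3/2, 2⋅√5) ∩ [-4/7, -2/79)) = (-4/7, -2/79)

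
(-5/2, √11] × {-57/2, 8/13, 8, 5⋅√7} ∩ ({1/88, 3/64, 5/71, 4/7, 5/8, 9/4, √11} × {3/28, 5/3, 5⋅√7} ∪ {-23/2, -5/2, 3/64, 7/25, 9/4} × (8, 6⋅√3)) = {1/88, 3/64, 5/71, 4/7, 5/8, 9/4, √11} × {5⋅√7}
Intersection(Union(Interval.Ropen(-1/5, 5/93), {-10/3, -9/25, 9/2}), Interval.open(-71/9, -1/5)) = {-10/3, -9/25}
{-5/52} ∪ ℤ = ℤ ∪ {-5/52}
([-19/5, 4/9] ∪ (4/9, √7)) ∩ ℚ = ℚ ∩ [-19/5, √7)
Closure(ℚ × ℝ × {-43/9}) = ℝ × ℝ × {-43/9}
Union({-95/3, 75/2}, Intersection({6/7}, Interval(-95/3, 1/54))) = {-95/3, 75/2}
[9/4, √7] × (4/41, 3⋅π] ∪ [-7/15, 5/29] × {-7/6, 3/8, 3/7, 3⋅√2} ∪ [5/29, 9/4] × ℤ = ([5/29, 9/4] × ℤ) ∪ ([-7/15, 5/29] × {-7/6, 3/8, 3/7, 3⋅√2}) ∪ ([9/4, √7] × (4/41, 3⋅π])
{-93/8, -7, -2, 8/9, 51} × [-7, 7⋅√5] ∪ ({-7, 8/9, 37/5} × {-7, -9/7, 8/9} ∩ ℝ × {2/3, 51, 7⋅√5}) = {-93/8, -7, -2, 8/9, 51} × [-7, 7⋅√5]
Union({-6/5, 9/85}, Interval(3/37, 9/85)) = Union({-6/5}, Interval(3/37, 9/85))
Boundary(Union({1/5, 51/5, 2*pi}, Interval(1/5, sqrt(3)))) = {1/5, 51/5, sqrt(3), 2*pi}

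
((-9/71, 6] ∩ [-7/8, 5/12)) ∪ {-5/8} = {-5/8} ∪ (-9/71, 5/12)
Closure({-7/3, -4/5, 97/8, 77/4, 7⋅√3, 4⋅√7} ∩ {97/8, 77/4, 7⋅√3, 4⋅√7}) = {97/8, 77/4, 7⋅√3, 4⋅√7}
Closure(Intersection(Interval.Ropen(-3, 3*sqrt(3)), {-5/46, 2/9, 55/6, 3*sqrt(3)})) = {-5/46, 2/9}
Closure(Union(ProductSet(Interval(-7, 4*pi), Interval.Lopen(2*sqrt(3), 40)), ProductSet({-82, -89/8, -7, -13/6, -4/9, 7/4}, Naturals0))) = Union(ProductSet({-82, -89/8, -7, -13/6, -4/9, 7/4}, Union(Complement(Naturals0, Interval.open(2*sqrt(3), 40)), Naturals0)), ProductSet(Interval(-7, 4*pi), Interval(2*sqrt(3), 40)))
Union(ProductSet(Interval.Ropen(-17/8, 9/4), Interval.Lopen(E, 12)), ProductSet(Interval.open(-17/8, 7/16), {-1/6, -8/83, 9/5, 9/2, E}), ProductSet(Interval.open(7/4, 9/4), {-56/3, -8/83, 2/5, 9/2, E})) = Union(ProductSet(Interval.open(-17/8, 7/16), {-1/6, -8/83, 9/5, 9/2, E}), ProductSet(Interval.Ropen(-17/8, 9/4), Interval.Lopen(E, 12)), ProductSet(Interval.open(7/4, 9/4), {-56/3, -8/83, 2/5, 9/2, E}))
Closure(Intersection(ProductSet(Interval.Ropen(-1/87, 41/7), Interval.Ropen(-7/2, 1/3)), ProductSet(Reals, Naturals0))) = ProductSet(Interval(-1/87, 41/7), Range(0, 1, 1))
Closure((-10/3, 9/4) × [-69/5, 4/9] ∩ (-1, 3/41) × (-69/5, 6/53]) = ({-1, 3/41} × [-69/5, 6/53]) ∪ ([-1, 3/41] × {-69/5, 6/53}) ∪ ((-1, 3/41) × (-69/5, 6/53])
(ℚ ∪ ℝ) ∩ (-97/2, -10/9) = (-97/2, -10/9)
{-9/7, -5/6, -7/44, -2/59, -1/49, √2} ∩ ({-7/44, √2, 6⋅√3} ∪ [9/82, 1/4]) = {-7/44, √2}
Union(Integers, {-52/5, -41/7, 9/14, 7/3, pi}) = Union({-52/5, -41/7, 9/14, 7/3, pi}, Integers)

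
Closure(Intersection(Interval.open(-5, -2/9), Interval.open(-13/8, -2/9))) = Interval(-13/8, -2/9)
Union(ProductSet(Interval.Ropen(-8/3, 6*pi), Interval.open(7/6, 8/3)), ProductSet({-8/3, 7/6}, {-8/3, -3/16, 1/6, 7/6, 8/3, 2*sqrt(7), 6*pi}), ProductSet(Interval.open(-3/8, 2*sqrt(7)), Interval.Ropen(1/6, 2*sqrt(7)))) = Union(ProductSet({-8/3, 7/6}, {-8/3, -3/16, 1/6, 7/6, 8/3, 2*sqrt(7), 6*pi}), ProductSet(Interval.Ropen(-8/3, 6*pi), Interval.open(7/6, 8/3)), ProductSet(Interval.open(-3/8, 2*sqrt(7)), Interval.Ropen(1/6, 2*sqrt(7))))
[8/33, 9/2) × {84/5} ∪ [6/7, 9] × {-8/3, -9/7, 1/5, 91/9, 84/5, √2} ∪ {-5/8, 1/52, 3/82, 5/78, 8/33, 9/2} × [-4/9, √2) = ([8/33, 9/2) × {84/5}) ∪ ({-5/8, 1/52, 3/82, 5/78, 8/33, 9/2} × [-4/9, √2)) ∪ ([6/7, 9] × {-8/3, -9/7, 1/5, 91/9, 84/5, √2})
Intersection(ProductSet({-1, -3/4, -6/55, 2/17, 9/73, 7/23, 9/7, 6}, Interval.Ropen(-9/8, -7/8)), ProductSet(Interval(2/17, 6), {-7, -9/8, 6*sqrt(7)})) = ProductSet({2/17, 9/73, 7/23, 9/7, 6}, {-9/8})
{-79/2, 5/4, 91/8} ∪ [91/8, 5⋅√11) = {-79/2, 5/4} ∪ [91/8, 5⋅√11)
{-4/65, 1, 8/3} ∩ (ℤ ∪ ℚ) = {-4/65, 1, 8/3}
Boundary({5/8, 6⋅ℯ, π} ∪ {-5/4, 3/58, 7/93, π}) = {-5/4, 3/58, 7/93, 5/8, 6⋅ℯ, π}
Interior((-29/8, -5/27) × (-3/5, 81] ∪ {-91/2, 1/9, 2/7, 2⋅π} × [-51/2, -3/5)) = (-29/8, -5/27) × (-3/5, 81)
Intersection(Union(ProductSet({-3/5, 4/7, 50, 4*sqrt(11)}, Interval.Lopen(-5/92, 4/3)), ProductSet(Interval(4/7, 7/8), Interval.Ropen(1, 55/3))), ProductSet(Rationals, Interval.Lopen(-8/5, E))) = Union(ProductSet({-3/5, 4/7, 50}, Interval.Lopen(-5/92, 4/3)), ProductSet(Intersection(Interval(4/7, 7/8), Rationals), Interval(1, E)))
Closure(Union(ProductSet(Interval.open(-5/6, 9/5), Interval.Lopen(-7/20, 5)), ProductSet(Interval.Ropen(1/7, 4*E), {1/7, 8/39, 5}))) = Union(ProductSet({-5/6, 9/5}, Interval(-7/20, 5)), ProductSet(Interval(-5/6, 9/5), {-7/20, 5}), ProductSet(Interval.open(-5/6, 9/5), Interval.Lopen(-7/20, 5)), ProductSet(Interval(1/7, 4*E), {1/7, 8/39, 5}))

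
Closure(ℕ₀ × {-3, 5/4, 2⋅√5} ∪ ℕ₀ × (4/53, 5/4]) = ℕ₀ × ({-3, 2⋅√5} ∪ [4/53, 5/4])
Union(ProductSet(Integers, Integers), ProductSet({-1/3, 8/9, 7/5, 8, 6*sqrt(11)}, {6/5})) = Union(ProductSet({-1/3, 8/9, 7/5, 8, 6*sqrt(11)}, {6/5}), ProductSet(Integers, Integers))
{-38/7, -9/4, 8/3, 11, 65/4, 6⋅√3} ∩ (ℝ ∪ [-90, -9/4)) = {-38/7, -9/4, 8/3, 11, 65/4, 6⋅√3}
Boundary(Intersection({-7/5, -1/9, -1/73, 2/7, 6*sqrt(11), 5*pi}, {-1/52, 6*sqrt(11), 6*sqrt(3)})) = {6*sqrt(11)}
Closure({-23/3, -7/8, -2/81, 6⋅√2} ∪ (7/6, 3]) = {-23/3, -7/8, -2/81, 6⋅√2} ∪ [7/6, 3]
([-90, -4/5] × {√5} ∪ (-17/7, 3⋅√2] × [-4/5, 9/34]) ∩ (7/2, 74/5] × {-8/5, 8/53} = (7/2, 3⋅√2] × {8/53}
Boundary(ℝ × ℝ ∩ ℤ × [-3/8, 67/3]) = ℤ × [-3/8, 67/3]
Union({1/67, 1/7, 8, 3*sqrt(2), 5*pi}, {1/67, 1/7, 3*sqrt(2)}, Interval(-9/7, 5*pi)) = Interval(-9/7, 5*pi)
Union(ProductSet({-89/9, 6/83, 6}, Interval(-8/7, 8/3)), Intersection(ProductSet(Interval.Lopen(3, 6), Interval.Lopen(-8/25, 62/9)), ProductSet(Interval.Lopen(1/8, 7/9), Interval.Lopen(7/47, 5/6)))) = ProductSet({-89/9, 6/83, 6}, Interval(-8/7, 8/3))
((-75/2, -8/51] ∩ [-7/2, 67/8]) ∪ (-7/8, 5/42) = [-7/2, 5/42)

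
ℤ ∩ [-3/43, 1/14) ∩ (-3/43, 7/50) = {0}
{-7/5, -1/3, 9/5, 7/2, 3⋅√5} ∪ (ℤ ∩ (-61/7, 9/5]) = {-8, -7, …, 1} ∪ {-7/5, -1/3, 9/5, 7/2, 3⋅√5}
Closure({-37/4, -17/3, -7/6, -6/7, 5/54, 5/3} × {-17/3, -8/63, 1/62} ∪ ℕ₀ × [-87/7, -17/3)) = (ℕ₀ × [-87/7, -17/3]) ∪ ({-37/4, -17/3, -7/6, -6/7, 5/54, 5/3} × {-17/3, -8/63, 1/62})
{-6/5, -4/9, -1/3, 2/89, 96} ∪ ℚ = ℚ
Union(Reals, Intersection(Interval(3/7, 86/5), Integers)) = Union(Range(1, 18, 1), Reals)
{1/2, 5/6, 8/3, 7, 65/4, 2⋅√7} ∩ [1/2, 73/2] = {1/2, 5/6, 8/3, 7, 65/4, 2⋅√7}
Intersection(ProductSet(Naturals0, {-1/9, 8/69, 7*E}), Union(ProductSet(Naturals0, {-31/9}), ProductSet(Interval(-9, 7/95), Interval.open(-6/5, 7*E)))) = ProductSet(Range(0, 1, 1), {-1/9, 8/69})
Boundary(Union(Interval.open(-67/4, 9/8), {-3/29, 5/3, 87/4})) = {-67/4, 9/8, 5/3, 87/4}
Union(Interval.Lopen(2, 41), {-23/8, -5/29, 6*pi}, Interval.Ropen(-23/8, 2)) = Union(Interval.Ropen(-23/8, 2), Interval.Lopen(2, 41))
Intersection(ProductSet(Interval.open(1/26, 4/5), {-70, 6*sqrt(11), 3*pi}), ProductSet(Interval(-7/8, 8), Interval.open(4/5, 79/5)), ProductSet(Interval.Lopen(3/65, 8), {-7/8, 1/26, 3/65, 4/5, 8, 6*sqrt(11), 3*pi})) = ProductSet(Interval.open(3/65, 4/5), {3*pi})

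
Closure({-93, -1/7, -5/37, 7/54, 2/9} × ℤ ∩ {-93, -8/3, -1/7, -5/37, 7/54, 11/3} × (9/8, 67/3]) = {-93, -1/7, -5/37, 7/54} × {2, 3, …, 22}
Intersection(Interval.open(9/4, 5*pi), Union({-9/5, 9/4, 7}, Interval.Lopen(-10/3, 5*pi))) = Interval.open(9/4, 5*pi)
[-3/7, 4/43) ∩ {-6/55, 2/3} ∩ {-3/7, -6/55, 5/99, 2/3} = {-6/55}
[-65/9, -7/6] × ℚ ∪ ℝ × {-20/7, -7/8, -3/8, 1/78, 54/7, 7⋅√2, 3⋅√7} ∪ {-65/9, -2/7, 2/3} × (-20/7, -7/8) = ([-65/9, -7/6] × ℚ) ∪ ({-65/9, -2/7, 2/3} × (-20/7, -7/8)) ∪ (ℝ × {-20/7, -7/8, -3/8, 1/78, 54/7, 7⋅√2, 3⋅√7})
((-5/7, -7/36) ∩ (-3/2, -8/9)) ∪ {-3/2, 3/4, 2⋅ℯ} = {-3/2, 3/4, 2⋅ℯ}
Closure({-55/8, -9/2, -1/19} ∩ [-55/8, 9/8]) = {-55/8, -9/2, -1/19}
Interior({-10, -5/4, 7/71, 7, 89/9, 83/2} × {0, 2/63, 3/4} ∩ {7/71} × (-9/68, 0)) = ∅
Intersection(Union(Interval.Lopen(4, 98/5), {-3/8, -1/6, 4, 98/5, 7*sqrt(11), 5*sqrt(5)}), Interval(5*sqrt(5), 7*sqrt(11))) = Union({7*sqrt(11)}, Interval(5*sqrt(5), 98/5))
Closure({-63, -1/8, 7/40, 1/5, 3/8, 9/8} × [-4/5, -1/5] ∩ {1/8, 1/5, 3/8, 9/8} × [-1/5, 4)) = {1/5, 3/8, 9/8} × {-1/5}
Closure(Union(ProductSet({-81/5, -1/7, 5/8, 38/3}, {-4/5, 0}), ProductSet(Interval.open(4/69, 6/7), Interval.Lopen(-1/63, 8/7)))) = Union(ProductSet({4/69, 6/7}, Interval(-1/63, 8/7)), ProductSet({-81/5, -1/7, 5/8, 38/3}, {-4/5, 0}), ProductSet(Interval(4/69, 6/7), {-1/63, 8/7}), ProductSet(Interval.open(4/69, 6/7), Interval.Lopen(-1/63, 8/7)))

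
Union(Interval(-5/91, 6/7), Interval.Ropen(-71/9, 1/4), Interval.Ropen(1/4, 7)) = Interval.Ropen(-71/9, 7)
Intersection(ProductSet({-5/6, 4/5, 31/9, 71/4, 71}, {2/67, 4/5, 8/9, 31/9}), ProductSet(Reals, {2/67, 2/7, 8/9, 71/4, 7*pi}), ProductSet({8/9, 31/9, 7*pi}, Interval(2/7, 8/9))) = ProductSet({31/9}, {8/9})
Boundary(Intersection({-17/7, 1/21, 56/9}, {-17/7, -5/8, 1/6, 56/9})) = {-17/7, 56/9}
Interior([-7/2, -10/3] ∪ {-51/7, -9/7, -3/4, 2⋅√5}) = (-7/2, -10/3)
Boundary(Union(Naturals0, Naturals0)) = Naturals0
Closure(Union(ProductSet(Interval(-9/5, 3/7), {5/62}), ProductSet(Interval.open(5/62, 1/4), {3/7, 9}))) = Union(ProductSet(Interval(-9/5, 3/7), {5/62}), ProductSet(Interval(5/62, 1/4), {3/7, 9}))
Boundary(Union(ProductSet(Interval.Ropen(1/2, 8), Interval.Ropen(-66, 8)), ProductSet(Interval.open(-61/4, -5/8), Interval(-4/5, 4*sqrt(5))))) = Union(ProductSet({-61/4, -5/8}, Interval(-4/5, 4*sqrt(5))), ProductSet({1/2, 8}, Interval(-66, 8)), ProductSet(Interval(-61/4, -5/8), {-4/5, 4*sqrt(5)}), ProductSet(Interval(1/2, 8), {-66, 8}))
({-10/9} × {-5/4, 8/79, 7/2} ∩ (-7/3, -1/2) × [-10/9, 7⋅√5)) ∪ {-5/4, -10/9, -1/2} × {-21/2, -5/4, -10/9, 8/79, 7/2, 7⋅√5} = {-5/4, -10/9, -1/2} × {-21/2, -5/4, -10/9, 8/79, 7/2, 7⋅√5}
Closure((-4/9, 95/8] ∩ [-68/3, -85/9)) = ∅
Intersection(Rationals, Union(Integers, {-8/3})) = Union({-8/3}, Integers)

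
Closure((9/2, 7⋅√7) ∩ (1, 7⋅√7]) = [9/2, 7⋅√7]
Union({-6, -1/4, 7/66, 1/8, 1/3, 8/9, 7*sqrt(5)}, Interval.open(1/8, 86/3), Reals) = Interval(-oo, oo)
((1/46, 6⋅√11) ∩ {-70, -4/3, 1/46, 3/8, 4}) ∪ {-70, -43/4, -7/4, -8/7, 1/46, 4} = {-70, -43/4, -7/4, -8/7, 1/46, 3/8, 4}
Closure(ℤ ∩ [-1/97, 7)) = {0, 1, …, 6}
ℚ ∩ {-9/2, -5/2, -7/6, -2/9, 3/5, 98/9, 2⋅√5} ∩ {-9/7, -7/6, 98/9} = {-7/6, 98/9}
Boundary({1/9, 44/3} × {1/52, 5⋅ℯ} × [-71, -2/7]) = {1/9, 44/3} × {1/52, 5⋅ℯ} × [-71, -2/7]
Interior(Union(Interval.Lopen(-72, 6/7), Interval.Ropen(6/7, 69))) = Interval.open(-72, 69)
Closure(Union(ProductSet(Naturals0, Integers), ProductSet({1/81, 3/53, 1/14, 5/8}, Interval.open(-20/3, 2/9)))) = Union(ProductSet({1/81, 3/53, 1/14, 5/8}, Interval(-20/3, 2/9)), ProductSet(Naturals0, Integers))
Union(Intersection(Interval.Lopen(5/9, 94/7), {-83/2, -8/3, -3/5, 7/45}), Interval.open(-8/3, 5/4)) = Interval.open(-8/3, 5/4)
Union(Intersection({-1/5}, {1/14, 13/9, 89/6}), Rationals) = Rationals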